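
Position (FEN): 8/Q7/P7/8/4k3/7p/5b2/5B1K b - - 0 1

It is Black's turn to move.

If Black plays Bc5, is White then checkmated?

no

After Bc5: white king on h1; in check: no.
White is not in check, so this cannot be checkmate.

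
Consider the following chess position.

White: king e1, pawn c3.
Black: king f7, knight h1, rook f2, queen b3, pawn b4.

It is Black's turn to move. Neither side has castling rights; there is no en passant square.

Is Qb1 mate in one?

yes

After Qb1: white king on e1; in check: yes, from the black queen on b1.
King squares — d1: attacked by Qb1; f1: attacked by Qb1; d2: attacked by Rf2; e2: attacked by Rf2; f2: attacked by Nh1.
White has no legal moves → checkmate.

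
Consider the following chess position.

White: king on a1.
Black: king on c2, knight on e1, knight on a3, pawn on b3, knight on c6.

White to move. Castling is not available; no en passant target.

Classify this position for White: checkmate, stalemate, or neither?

White to move; white king on a1.
In check: no.
King squares — b1: attacked by Kc2; a2: attacked by Pb3; b2: attacked by Kc2.
Legal moves for White: none.
Not in check and no legal moves → stalemate.

stalemate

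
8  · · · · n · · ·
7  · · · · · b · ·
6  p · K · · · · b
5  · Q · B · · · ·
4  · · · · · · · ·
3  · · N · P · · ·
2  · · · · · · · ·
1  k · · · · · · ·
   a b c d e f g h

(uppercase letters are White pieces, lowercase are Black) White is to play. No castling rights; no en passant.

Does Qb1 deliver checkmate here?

After Qb1: black king on a1; in check: yes, from the white queen on b1.
King squares — b1: attacked by Nc3; a2: attacked by Qb1; b2: attacked by Qb1.
Black has no legal moves → checkmate.

yes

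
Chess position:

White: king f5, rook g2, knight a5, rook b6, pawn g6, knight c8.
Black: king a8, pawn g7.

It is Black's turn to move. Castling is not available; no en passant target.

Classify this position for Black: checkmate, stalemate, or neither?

Black to move; black king on a8.
In check: no.
King squares — a7: attacked by Nc8; b7: attacked by Na5; b8: attacked by Rb6.
Legal moves for Black: none.
Not in check and no legal moves → stalemate.

stalemate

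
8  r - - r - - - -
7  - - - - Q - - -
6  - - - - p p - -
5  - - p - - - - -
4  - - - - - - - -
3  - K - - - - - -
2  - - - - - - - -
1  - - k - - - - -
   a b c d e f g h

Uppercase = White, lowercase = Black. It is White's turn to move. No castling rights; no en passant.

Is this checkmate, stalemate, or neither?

neither

White to move; white king on b3.
In check: no.
Legal moves for White: Qf8, Qe8, Qxd8, Qh7, Qg7, Qf7, Qd7, Qc7, Qb7, Qa7, Qxf6, Qxe6, Qd6, Qxc5+, Kc4, Kc3.
White has 16 legal moves and is not in check → neither.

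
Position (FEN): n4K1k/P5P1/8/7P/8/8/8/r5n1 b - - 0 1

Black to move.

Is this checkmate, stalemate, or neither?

Black to move; black king on h8.
In check: yes, from the white pawn on g7.
King squares — g7: attacked by Kf8; h7: available; g8: attacked by Kf8.
Legal moves for Black: Kh7.
Black is in check but has 1 legal move → neither.

neither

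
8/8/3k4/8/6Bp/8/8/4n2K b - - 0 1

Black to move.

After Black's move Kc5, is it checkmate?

After Kc5: white king on h1; in check: no.
White is not in check, so this cannot be checkmate.

no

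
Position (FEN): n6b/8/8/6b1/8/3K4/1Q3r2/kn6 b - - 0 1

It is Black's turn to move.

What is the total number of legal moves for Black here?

Black to move; king on a1.
In check: yes, from the white queen on b2.
Legal moves: Kxb2, Bxb2, Rxb2.
Count: 3.

3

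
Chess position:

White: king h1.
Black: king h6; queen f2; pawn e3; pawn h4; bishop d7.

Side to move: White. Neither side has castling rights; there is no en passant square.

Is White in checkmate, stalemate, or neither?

stalemate

White to move; white king on h1.
In check: no.
King squares — g1: attacked by Qf2; g2: attacked by Qf2; h2: attacked by Qf2.
Legal moves for White: none.
Not in check and no legal moves → stalemate.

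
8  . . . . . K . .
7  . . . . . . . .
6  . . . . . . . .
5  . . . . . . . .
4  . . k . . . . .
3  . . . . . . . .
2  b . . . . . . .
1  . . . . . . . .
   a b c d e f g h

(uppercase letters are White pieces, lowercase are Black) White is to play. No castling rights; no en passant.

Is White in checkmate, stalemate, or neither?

White to move; white king on f8.
In check: no.
Legal moves for White: Kg8, Ke8, Kg7, Kf7, Ke7.
White has 5 legal moves and is not in check → neither.

neither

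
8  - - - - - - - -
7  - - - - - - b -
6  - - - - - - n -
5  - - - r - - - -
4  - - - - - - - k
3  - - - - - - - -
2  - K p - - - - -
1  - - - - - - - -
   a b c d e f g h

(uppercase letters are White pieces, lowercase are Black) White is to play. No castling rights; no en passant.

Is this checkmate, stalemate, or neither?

White to move; white king on b2.
In check: yes, from the black bishop on g7.
King squares — a1: attacked by Bg7; b1: attacked by Pc2; c1: available; a2: available; c2: available; a3: available; b3: available; c3: attacked by Bg7.
Legal moves for White: Kb3, Ka3, Kxc2, Ka2, Kc1.
White is in check but has 5 legal moves → neither.

neither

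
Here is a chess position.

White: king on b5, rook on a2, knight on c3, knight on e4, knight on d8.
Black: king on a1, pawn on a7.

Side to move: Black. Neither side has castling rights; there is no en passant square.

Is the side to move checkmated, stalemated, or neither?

checkmate

Black to move; black king on a1.
In check: yes, from the white rook on a2.
King squares — b1: attacked by Nc3; a2: attacked by Nc3; b2: attacked by Ra2.
Legal moves for Black: none.
In check with no legal moves → checkmate.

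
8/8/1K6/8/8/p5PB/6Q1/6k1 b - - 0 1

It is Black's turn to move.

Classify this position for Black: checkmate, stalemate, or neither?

Black to move; black king on g1.
In check: yes, from the white queen on g2.
King squares — f1: attacked by Qg2; h1: attacked by Qg2; f2: attacked by Qg2; g2: attacked by Bh3; h2: attacked by Qg2.
Legal moves for Black: none.
In check with no legal moves → checkmate.

checkmate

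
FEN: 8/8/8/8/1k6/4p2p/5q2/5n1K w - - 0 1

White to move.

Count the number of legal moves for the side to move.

0

White to move; king on h1.
In check: no.
Legal moves: none.
Count: 0.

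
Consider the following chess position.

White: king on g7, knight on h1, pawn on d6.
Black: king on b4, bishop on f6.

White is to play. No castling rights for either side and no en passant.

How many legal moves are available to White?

7

White to move; king on g7.
In check: yes, from the black bishop on f6.
Legal moves: Kg8, Kf8, Kh7, Kf7, Kh6, Kg6, Kxf6.
Count: 7.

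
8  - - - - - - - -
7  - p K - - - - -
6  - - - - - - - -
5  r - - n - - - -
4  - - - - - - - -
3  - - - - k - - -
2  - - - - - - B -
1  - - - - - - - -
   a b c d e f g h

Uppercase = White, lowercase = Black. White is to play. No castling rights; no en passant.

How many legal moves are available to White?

7

White to move; king on c7.
In check: yes, from the black knight on d5.
Legal moves: Kd8, Kc8, Kb8, Kd7, Kxb7, Kd6, Bxd5.
Count: 7.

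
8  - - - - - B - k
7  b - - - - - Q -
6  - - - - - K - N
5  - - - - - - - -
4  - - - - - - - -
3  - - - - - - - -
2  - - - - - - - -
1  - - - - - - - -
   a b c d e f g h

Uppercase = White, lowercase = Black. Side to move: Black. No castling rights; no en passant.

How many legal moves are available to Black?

Black to move; king on h8.
In check: yes, from the white queen on g7.
Legal moves: none.
Count: 0.

0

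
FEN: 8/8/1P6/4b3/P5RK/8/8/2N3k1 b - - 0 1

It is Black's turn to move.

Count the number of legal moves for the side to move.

5

Black to move; king on g1.
In check: yes, from the white rook on g4.
Legal moves: Kh2, Kf2, Kh1, Kf1, Bg3+.
Count: 5.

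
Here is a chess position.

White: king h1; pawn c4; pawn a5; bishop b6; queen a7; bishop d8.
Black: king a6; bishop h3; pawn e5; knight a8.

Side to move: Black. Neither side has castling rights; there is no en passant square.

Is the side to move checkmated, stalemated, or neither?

Black to move; black king on a6.
In check: yes, from the white queen on a7.
King squares — a5: attacked by Bb6; b5: attacked by Pc4; b6: attacked by Pa5; a7: attacked by Bb6; b7: attacked by Qa7.
Legal moves for Black: none.
In check with no legal moves → checkmate.

checkmate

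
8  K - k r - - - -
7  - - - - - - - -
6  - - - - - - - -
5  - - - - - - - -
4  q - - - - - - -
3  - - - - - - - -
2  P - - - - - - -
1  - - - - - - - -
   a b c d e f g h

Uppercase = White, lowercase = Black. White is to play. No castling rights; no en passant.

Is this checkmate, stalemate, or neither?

checkmate

White to move; white king on a8.
In check: yes, from the black queen on a4.
King squares — a7: attacked by Qa4; b7: attacked by Kc8; b8: attacked by Kc8.
Legal moves for White: none.
In check with no legal moves → checkmate.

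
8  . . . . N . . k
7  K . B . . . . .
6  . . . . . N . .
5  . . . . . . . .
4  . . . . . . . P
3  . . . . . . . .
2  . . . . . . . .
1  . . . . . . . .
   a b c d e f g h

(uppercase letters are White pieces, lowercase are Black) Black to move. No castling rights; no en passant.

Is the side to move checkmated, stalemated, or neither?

stalemate

Black to move; black king on h8.
In check: no.
King squares — g7: attacked by Ne8; h7: attacked by Nf6; g8: attacked by Nf6.
Legal moves for Black: none.
Not in check and no legal moves → stalemate.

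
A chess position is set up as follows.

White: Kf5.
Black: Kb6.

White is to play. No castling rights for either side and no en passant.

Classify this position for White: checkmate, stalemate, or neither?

neither

White to move; white king on f5.
In check: no.
Legal moves for White: Kg6, Kf6, Ke6, Kg5, Ke5, Kg4, Kf4, Ke4.
White has 8 legal moves and is not in check → neither.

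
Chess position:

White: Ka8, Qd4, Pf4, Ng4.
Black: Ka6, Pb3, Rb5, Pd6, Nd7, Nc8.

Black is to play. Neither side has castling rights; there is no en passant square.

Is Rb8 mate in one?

yes

After Rb8: white king on a8; in check: yes, from the black rook on b8.
King squares — a7: attacked by Ka6; b7: attacked by Ka6; b8: attacked by Nd7.
White has no legal moves → checkmate.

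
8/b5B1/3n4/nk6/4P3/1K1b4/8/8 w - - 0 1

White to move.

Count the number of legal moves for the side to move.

White to move; king on b3.
In check: yes, from the black knight on a5.
Legal moves: Kc3, Ka3, Kb2, Ka2.
Count: 4.

4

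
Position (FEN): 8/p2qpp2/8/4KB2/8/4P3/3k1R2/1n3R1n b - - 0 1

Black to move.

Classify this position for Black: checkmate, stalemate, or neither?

Black to move; black king on d2.
In check: yes, from the white rook on f2.
Legal moves for Black: Kxe3, Kc3, Nxf2.
Black is in check but has 3 legal moves → neither.

neither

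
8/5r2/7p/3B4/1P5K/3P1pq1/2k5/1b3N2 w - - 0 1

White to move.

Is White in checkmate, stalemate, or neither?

neither

White to move; white king on h4.
In check: yes, from the black queen on g3.
Legal moves for White: Kh5, Kxg3, Nxg3.
White is in check but has 3 legal moves → neither.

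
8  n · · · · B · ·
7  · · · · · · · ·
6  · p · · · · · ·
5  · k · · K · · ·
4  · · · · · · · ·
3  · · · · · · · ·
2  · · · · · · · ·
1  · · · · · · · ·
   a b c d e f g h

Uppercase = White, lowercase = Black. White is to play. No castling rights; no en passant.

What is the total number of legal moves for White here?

15

White to move; king on e5.
In check: no.
Legal moves: Bg7, Be7, Bh6, Bd6, Bc5, Bb4, Ba3, Kf6, Ke6, Kd6, Kf5, Kd5, Kf4, Ke4, Kd4.
Count: 15.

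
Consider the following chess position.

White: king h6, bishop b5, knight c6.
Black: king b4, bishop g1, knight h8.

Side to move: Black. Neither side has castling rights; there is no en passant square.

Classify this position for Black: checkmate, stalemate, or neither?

Black to move; black king on b4.
In check: yes, from the white knight on c6.
King squares — a3: available; b3: available; c3: available; a4: attacked by Bb5; c4: attacked by Bb5; a5: attacked by Nc6; b5: available; c5: available.
Legal moves for Black: Kc5, Kxb5, Kc3, Kb3, Ka3.
Black is in check but has 5 legal moves → neither.

neither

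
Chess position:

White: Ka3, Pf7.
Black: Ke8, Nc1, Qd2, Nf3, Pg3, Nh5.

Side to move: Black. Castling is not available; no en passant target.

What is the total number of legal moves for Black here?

Black to move; king on e8.
In check: yes, from the white pawn on f7.
Legal moves: Kf8, Kd8, Kxf7, Ke7, Kd7.
Count: 5.

5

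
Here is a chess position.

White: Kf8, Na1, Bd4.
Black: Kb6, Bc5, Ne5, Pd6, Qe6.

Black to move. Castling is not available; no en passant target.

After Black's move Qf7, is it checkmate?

After Qf7: white king on f8; in check: yes, from the black queen on f7.
King squares — e7: attacked by Qf7; f7: attacked by Ne5; g7: attacked by Qf7; e8: attacked by Qf7; g8: attacked by Qf7.
White has no legal moves → checkmate.

yes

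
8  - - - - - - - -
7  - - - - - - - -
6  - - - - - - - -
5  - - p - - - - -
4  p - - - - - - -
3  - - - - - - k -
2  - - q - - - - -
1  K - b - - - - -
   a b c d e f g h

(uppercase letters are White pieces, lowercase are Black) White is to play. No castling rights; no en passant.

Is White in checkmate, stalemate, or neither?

stalemate

White to move; white king on a1.
In check: no.
King squares — b1: attacked by Qc2; a2: attacked by Qc2; b2: attacked by Bc1.
Legal moves for White: none.
Not in check and no legal moves → stalemate.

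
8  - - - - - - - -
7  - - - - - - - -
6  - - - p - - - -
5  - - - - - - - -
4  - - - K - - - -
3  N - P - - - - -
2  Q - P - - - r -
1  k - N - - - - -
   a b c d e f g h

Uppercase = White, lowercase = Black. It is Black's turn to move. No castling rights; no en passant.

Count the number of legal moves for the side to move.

Black to move; king on a1.
In check: yes, from the white queen on a2.
Legal moves: none.
Count: 0.

0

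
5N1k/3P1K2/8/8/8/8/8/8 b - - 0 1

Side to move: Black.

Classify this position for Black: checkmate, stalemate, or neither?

Black to move; black king on h8.
In check: no.
King squares — g7: attacked by Kf7; h7: attacked by Nf8; g8: attacked by Kf7.
Legal moves for Black: none.
Not in check and no legal moves → stalemate.

stalemate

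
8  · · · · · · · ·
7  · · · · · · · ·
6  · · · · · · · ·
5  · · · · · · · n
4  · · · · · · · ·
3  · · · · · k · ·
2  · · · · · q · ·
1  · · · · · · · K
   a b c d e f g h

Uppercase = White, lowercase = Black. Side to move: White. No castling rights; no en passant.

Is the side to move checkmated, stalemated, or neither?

White to move; white king on h1.
In check: no.
King squares — g1: attacked by Qf2; g2: attacked by Qf2; h2: attacked by Qf2.
Legal moves for White: none.
Not in check and no legal moves → stalemate.

stalemate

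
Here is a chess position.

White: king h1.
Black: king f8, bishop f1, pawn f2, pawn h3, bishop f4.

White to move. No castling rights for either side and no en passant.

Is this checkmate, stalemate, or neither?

White to move; white king on h1.
In check: no.
King squares — g1: attacked by Pf2; g2: attacked by Bf1; h2: attacked by Bf4.
Legal moves for White: none.
Not in check and no legal moves → stalemate.

stalemate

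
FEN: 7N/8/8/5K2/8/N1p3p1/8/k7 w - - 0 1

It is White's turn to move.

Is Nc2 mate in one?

no

After Nc2: black king on a1; in check: yes, from the white knight on c2.
Black has 3 legal replies: Kb2, Ka2, Kb1.
In check but a legal move exists → not checkmate.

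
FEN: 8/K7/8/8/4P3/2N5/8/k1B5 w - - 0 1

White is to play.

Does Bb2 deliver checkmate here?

no

After Bb2: black king on a1; in check: yes, from the white bishop on b2.
Black has 1 legal reply: Kxb2.
In check but a legal move exists → not checkmate.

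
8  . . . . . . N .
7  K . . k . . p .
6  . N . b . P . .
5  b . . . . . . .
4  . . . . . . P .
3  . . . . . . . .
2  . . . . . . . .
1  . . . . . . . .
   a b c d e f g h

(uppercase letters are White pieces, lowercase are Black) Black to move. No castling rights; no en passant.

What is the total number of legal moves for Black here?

6

Black to move; king on d7.
In check: yes, from the white knight on b6.
Legal moves: Ke8, Kd8, Kc7, Ke6, Kc6, Bxb6+.
Count: 6.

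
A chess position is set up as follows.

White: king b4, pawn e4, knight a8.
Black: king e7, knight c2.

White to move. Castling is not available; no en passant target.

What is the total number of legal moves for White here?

White to move; king on b4.
In check: yes, from the black knight on c2.
Legal moves: Kc5, Kb5, Ka5, Kc4, Ka4, Kc3, Kb3.
Count: 7.

7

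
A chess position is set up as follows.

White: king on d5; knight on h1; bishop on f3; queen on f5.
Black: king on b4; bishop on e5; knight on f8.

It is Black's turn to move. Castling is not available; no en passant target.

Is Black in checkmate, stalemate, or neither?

Black to move; black king on b4.
In check: no.
Legal moves for Black include: Nh7, Nd7, Ng6, Ne6, Bh8, Bb8, Bg7, Bc7, Bf6, Bd6, Bf4, Bd4, Bg3, Bc3, Bh2, Bb2, Ba1, Kb5, ... (list truncated; more exist).
Black has legal moves and is not in check → neither.

neither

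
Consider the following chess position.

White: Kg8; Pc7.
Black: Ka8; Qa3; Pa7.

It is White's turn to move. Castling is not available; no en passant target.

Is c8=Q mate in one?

yes

After c8=Q: black king on a8; in check: yes, from the white queen on c8.
King squares — a7: own pawn; b7: attacked by Qc8; b8: attacked by Qc8.
Black has no legal moves → checkmate.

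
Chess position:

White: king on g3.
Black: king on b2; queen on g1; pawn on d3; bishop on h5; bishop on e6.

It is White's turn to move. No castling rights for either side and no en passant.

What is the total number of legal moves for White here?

2

White to move; king on g3.
In check: yes, from the black queen on g1.
Legal moves: Kh4, Kf4.
Count: 2.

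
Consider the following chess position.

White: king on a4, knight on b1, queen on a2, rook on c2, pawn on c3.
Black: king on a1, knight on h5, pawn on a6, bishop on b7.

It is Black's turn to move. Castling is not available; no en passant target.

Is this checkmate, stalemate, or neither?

Black to move; black king on a1.
In check: yes, from the white queen on a2.
King squares — b1: attacked by Qa2; a2: attacked by Rc2; b2: attacked by Qa2.
Legal moves for Black: none.
In check with no legal moves → checkmate.

checkmate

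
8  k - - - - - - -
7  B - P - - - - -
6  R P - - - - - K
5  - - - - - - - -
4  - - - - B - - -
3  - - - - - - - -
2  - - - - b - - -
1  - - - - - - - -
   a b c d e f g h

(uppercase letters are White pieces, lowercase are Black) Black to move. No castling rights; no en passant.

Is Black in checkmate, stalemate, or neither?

checkmate

Black to move; black king on a8.
In check: yes, from the white bishop on e4.
King squares — a7: attacked by Ra6; b7: attacked by Be4; b8: attacked by Ba7.
Legal moves for Black: none.
In check with no legal moves → checkmate.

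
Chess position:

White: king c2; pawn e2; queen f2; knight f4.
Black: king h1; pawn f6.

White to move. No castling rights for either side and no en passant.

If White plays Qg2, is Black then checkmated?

After Qg2: black king on h1; in check: yes, from the white queen on g2.
King squares — g1: attacked by Qg2; g2: attacked by Nf4; h2: attacked by Qg2.
Black has no legal moves → checkmate.

yes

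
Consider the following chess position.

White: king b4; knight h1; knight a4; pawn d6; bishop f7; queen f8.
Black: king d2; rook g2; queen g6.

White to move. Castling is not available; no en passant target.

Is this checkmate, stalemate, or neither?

White to move; white king on b4.
In check: no.
Legal moves for White include: Qh8, Qg8, Qe8, Qd8, Qc8, Qb8, Qa8, Qg7, Qe7, Qh6+, Bg8, Be8, Bxg6, Be6, Bd5, Bc4, Bb3, Ba2, ... (list truncated; more exist).
White has legal moves and is not in check → neither.

neither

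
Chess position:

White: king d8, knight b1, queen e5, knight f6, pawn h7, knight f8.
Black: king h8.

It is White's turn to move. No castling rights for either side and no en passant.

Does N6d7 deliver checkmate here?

After N6d7: black king on h8; in check: yes, from the white queen on e5.
King squares — g7: attacked by Qe5; h7: attacked by Nf8; g8: attacked by Ph7.
Black has no legal moves → checkmate.

yes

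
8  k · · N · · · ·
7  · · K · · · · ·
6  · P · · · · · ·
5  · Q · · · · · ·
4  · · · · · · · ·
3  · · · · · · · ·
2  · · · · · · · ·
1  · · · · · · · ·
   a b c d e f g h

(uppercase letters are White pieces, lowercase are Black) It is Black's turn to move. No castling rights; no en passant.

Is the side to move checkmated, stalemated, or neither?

Black to move; black king on a8.
In check: no.
King squares — a7: attacked by Pb6; b7: attacked by Kc7; b8: attacked by Kc7.
Legal moves for Black: none.
Not in check and no legal moves → stalemate.

stalemate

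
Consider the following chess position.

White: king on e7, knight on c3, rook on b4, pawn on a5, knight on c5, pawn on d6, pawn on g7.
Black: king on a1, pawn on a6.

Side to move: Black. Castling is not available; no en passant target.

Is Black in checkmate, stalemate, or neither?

stalemate

Black to move; black king on a1.
In check: no.
King squares — b1: attacked by Nc3; a2: attacked by Nc3; b2: attacked by Rb4.
Legal moves for Black: none.
Not in check and no legal moves → stalemate.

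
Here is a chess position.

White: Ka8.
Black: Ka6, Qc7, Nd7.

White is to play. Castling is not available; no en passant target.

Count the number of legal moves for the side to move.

White to move; king on a8.
In check: no.
Legal moves: none.
Count: 0.

0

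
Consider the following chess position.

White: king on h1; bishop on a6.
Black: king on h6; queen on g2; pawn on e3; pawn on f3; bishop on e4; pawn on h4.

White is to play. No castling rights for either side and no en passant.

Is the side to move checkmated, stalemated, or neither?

checkmate

White to move; white king on h1.
In check: yes, from the black queen on g2.
King squares — g1: attacked by Qg2; g2: attacked by Pf3; h2: attacked by Qg2.
Legal moves for White: none.
In check with no legal moves → checkmate.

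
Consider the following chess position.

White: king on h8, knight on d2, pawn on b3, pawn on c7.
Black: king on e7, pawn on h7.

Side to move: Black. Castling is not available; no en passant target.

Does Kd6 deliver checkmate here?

no

After Kd6: white king on h8; in check: no.
White is not in check, so this cannot be checkmate.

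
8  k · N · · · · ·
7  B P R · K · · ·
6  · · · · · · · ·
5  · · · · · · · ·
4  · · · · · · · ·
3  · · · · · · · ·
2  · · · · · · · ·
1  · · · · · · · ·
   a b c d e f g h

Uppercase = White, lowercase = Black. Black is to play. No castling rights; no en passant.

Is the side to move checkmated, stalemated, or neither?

Black to move; black king on a8.
In check: yes, from the white pawn on b7.
King squares — a7: attacked by Nc8; b7: attacked by Rc7; b8: attacked by Ba7.
Legal moves for Black: none.
In check with no legal moves → checkmate.

checkmate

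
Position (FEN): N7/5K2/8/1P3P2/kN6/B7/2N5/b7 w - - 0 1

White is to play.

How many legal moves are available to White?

White to move; king on f7.
In check: no.
Legal moves: Nc7, Nb6+, Kg8, Kf8, Ke8, Ke7, Kg6, Ke6, Nc6, Na6, Nd5, Nd3, Na2, Bb2, Bc1, Nd4, Ne3, Ne1, Nxa1, f6, b6.
Count: 21.

21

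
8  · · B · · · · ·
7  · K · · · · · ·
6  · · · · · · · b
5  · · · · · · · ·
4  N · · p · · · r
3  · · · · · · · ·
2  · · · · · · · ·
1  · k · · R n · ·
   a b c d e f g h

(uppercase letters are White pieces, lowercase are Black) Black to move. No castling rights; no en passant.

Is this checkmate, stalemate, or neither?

Black to move; black king on b1.
In check: yes, from the white rook on e1.
Legal moves for Black: Kc2, Ka2, Bc1.
Black is in check but has 3 legal moves → neither.

neither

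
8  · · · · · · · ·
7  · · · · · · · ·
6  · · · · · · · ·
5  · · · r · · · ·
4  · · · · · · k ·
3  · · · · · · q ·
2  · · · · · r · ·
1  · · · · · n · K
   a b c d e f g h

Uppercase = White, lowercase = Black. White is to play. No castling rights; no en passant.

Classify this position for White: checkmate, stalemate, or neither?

stalemate

White to move; white king on h1.
In check: no.
King squares — g1: attacked by Qg3; g2: attacked by Rf2; h2: attacked by Nf1.
Legal moves for White: none.
Not in check and no legal moves → stalemate.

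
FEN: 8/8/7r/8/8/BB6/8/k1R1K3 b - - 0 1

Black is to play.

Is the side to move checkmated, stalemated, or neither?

checkmate

Black to move; black king on a1.
In check: yes, from the white rook on c1.
King squares — b1: attacked by Rc1; a2: attacked by Bb3; b2: attacked by Ba3.
Legal moves for Black: none.
In check with no legal moves → checkmate.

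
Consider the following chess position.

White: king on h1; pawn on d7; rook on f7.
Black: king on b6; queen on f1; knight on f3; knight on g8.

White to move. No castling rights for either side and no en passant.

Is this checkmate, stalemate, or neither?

checkmate

White to move; white king on h1.
In check: yes, from the black queen on f1.
King squares — g1: attacked by Qf1; g2: attacked by Qf1; h2: attacked by Nf3.
Legal moves for White: none.
In check with no legal moves → checkmate.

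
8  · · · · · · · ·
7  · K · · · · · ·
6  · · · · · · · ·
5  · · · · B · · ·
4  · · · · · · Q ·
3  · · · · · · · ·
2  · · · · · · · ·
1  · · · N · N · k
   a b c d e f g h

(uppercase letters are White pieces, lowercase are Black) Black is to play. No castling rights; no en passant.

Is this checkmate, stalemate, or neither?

Black to move; black king on h1.
In check: no.
King squares — g1: attacked by Qg4; g2: attacked by Qg4; h2: attacked by Nf1.
Legal moves for Black: none.
Not in check and no legal moves → stalemate.

stalemate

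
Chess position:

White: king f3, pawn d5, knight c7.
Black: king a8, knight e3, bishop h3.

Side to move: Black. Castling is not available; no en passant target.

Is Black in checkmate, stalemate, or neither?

neither

Black to move; black king on a8.
In check: yes, from the white knight on c7.
King squares — a7: available; b7: available; b8: available.
Legal moves for Black: Kb8, Kb7, Ka7.
Black is in check but has 3 legal moves → neither.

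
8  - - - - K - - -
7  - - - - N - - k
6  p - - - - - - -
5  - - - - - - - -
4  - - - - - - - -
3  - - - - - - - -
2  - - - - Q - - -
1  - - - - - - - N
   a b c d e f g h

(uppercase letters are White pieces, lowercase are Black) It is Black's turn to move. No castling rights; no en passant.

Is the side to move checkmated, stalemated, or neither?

neither

Black to move; black king on h7.
In check: no.
Legal moves for Black: Kh8, Kg7, Kh6, a5.
Black has 4 legal moves and is not in check → neither.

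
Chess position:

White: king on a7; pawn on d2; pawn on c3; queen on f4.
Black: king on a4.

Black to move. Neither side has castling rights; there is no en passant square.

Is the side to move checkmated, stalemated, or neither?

Black to move; black king on a4.
In check: yes, from the white queen on f4.
Legal moves for Black: Kb5, Ka5, Kb3, Ka3.
Black is in check but has 4 legal moves → neither.

neither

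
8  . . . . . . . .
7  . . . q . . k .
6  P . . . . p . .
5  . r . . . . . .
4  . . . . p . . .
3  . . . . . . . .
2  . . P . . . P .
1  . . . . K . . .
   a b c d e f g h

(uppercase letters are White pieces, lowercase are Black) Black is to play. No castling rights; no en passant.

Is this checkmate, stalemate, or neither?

Black to move; black king on g7.
In check: no.
Legal moves for Black include: Kh8, Kg8, Kf8, Kh7, Kf7, Kh6, Kg6, Qe8, Qd8, Qc8, Qf7, Qe7, Qc7, Qb7, Qa7, Qe6, Qd6, Qc6, ... (list truncated; more exist).
Black has legal moves and is not in check → neither.

neither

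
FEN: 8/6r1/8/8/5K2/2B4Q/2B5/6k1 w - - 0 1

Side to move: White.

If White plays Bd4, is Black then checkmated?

yes

After Bd4: black king on g1; in check: yes, from the white bishop on d4.
King squares — f1: attacked by Qh3; h1: attacked by Qh3; f2: attacked by Bd4; g2: attacked by Qh3; h2: attacked by Qh3.
Black has no legal moves → checkmate.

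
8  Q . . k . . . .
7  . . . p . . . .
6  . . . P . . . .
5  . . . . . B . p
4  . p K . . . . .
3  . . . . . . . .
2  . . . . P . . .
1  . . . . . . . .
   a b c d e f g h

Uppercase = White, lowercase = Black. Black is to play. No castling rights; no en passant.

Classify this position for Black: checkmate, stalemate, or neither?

Black to move; black king on d8.
In check: yes, from the white queen on a8.
King squares — c7: attacked by Pd6; d7: own pawn; e7: attacked by Pd6; c8: attacked by Qa8; e8: attacked by Qa8.
Legal moves for Black: none.
In check with no legal moves → checkmate.

checkmate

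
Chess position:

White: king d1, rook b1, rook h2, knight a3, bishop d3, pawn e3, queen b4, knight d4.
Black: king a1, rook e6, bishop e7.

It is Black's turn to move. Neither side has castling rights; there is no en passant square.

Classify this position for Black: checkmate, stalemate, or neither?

checkmate

Black to move; black king on a1.
In check: yes, from the white rook on b1.
King squares — b1: attacked by Na3; a2: attacked by Rh2; b2: attacked by Rb1.
Legal moves for Black: none.
In check with no legal moves → checkmate.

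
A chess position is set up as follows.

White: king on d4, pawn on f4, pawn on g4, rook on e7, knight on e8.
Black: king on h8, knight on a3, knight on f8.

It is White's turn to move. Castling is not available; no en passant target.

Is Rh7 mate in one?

After Rh7: black king on h8; in check: yes, from the white rook on h7.
Black has 3 legal replies: Kg8, Kxh7, Nxh7.
In check but a legal move exists → not checkmate.

no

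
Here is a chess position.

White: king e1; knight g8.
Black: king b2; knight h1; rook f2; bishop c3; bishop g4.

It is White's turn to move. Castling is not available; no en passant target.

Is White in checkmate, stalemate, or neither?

checkmate

White to move; white king on e1.
In check: yes, from the black bishop on c3.
King squares — d1: attacked by Bg4; f1: attacked by Rf2; d2: attacked by Rf2; e2: attacked by Rf2; f2: attacked by Nh1.
Legal moves for White: none.
In check with no legal moves → checkmate.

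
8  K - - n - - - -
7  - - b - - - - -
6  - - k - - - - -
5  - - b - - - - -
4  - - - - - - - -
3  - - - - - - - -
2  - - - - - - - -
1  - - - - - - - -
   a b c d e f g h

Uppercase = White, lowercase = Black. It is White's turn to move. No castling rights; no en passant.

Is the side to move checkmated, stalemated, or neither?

White to move; white king on a8.
In check: no.
King squares — a7: attacked by Bc5; b7: attacked by Kc6; b8: attacked by Bc7.
Legal moves for White: none.
Not in check and no legal moves → stalemate.

stalemate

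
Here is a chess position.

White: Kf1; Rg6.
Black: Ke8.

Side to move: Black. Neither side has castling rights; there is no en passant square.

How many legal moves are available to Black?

5

Black to move; king on e8.
In check: no.
Legal moves: Kf8, Kd8, Kf7, Ke7, Kd7.
Count: 5.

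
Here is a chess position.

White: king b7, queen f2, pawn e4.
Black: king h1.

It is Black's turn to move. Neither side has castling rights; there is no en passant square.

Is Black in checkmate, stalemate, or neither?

Black to move; black king on h1.
In check: no.
King squares — g1: attacked by Qf2; g2: attacked by Qf2; h2: attacked by Qf2.
Legal moves for Black: none.
Not in check and no legal moves → stalemate.

stalemate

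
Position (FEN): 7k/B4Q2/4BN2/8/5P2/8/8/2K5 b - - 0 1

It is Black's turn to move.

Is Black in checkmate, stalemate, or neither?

stalemate

Black to move; black king on h8.
In check: no.
King squares — g7: attacked by Qf7; h7: attacked by Nf6; g8: attacked by Nf6.
Legal moves for Black: none.
Not in check and no legal moves → stalemate.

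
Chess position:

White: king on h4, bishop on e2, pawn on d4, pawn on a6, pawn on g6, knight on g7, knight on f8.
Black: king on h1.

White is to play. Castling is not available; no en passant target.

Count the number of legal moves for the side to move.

22

White to move; king on h4.
In check: no.
Legal moves: Nh7, Nd7, Nfe6, Ne8, Nge6, Nh5, Nf5, Kh5, Kg5, Kg4, Kh3, Kg3, Bh5, Bb5, Bg4, Bc4, Bf3+, Bd3, Bf1, Bd1, a7, d5.
Count: 22.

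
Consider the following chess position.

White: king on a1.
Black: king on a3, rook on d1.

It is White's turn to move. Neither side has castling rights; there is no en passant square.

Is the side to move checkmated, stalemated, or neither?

checkmate

White to move; white king on a1.
In check: yes, from the black rook on d1.
King squares — b1: attacked by Rd1; a2: attacked by Ka3; b2: attacked by Ka3.
Legal moves for White: none.
In check with no legal moves → checkmate.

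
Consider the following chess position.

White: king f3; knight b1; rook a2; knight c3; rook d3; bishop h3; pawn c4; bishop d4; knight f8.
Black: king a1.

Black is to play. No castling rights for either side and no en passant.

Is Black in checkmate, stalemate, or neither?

checkmate

Black to move; black king on a1.
In check: yes, from the white rook on a2.
King squares — b1: attacked by Nc3; a2: attacked by Nc3; b2: attacked by Ra2.
Legal moves for Black: none.
In check with no legal moves → checkmate.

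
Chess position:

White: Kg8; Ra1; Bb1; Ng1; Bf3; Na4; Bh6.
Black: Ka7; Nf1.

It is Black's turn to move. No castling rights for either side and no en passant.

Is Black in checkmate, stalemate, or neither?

neither

Black to move; black king on a7.
In check: no.
Legal moves for Black: Kb8, Ka6, Ng3, Ne3, Nh2, Nd2.
Black has 6 legal moves and is not in check → neither.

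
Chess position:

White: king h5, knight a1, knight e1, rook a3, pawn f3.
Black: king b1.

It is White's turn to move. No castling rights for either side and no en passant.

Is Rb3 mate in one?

no

After Rb3: black king on b1; in check: yes, from the white rook on b3.
Black has 3 legal replies: Ka2, Kc1, Kxa1.
In check but a legal move exists → not checkmate.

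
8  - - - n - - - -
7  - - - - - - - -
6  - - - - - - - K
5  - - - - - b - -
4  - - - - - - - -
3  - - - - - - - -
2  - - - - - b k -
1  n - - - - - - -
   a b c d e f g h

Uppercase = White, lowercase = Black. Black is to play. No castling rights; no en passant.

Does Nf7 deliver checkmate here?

After Nf7: white king on h6; in check: yes, from the black knight on f7.
White has 2 legal replies: Kg7, Kh5.
In check but a legal move exists → not checkmate.

no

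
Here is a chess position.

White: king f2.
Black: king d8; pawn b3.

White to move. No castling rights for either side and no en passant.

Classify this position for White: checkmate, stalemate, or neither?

neither

White to move; white king on f2.
In check: no.
Legal moves for White: Kg3, Kf3, Ke3, Kg2, Ke2, Kg1, Kf1, Ke1.
White has 8 legal moves and is not in check → neither.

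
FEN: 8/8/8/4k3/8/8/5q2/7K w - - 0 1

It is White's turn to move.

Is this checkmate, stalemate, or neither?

stalemate

White to move; white king on h1.
In check: no.
King squares — g1: attacked by Qf2; g2: attacked by Qf2; h2: attacked by Qf2.
Legal moves for White: none.
Not in check and no legal moves → stalemate.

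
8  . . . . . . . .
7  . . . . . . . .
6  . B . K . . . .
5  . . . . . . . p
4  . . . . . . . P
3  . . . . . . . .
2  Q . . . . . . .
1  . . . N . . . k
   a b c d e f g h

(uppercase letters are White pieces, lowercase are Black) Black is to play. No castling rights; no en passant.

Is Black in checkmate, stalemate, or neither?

Black to move; black king on h1.
In check: no.
King squares — g1: attacked by Bb6; g2: attacked by Qa2; h2: attacked by Qa2.
Legal moves for Black: none.
Not in check and no legal moves → stalemate.

stalemate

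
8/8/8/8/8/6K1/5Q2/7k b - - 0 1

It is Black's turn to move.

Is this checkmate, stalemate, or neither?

stalemate

Black to move; black king on h1.
In check: no.
King squares — g1: attacked by Qf2; g2: attacked by Qf2; h2: attacked by Qf2.
Legal moves for Black: none.
Not in check and no legal moves → stalemate.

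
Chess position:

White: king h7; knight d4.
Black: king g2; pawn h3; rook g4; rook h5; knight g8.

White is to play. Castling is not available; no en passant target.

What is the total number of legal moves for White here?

0

White to move; king on h7.
In check: yes, from the black rook on h5.
Legal moves: none.
Count: 0.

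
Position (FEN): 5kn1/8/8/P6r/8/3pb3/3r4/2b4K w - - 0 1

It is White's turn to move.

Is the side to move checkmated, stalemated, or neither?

White to move; white king on h1.
In check: yes, from the black rook on h5.
King squares — g1: attacked by Be3; g2: attacked by Rd2; h2: attacked by Rd2.
Legal moves for White: none.
In check with no legal moves → checkmate.

checkmate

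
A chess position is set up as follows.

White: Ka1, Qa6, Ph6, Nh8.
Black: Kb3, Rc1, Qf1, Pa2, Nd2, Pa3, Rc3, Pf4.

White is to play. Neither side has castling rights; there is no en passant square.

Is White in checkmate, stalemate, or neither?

White to move; white king on a1.
In check: yes, from the black rook on c1.
King squares — b1: attacked by Rc1; a2: attacked by Kb3; b2: attacked by Pa3.
Legal moves for White: none.
In check with no legal moves → checkmate.

checkmate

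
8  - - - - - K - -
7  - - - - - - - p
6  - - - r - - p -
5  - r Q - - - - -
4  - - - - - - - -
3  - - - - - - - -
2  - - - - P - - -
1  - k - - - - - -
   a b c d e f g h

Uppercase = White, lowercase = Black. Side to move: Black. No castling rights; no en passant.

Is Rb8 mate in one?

no

After Rb8: white king on f8; in check: yes, from the black rook on b8.
White has 4 legal replies: Kg7, Kf7, Ke7, Qc8.
In check but a legal move exists → not checkmate.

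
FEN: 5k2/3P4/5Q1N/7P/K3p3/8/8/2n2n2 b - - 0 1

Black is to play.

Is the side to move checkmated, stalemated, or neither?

Black to move; black king on f8.
In check: yes, from the white queen on f6.
King squares — e7: attacked by Qf6; f7: attacked by Qf6; g7: attacked by Qf6; e8: attacked by Pd7; g8: attacked by Nh6.
Legal moves for Black: none.
In check with no legal moves → checkmate.

checkmate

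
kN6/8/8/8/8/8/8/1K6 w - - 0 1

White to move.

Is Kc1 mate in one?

After Kc1: black king on a8; in check: no.
Black is not in check, so this cannot be checkmate.

no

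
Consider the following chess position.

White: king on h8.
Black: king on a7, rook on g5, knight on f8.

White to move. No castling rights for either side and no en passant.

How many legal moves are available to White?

0

White to move; king on h8.
In check: no.
Legal moves: none.
Count: 0.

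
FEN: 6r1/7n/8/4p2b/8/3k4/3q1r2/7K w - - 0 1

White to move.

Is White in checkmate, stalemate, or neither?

White to move; white king on h1.
In check: no.
King squares — g1: attacked by Rg8; g2: attacked by Rf2; h2: attacked by Rf2.
Legal moves for White: none.
Not in check and no legal moves → stalemate.

stalemate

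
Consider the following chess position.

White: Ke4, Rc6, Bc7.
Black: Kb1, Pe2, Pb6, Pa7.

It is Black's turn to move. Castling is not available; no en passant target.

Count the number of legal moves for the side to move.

Black to move; king on b1.
In check: no.
Legal moves: Kb2, Ka2, Ka1, a6, b5, e1=Q+, e1=R+, e1=B, e1=N, a5.
Count: 10.

10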